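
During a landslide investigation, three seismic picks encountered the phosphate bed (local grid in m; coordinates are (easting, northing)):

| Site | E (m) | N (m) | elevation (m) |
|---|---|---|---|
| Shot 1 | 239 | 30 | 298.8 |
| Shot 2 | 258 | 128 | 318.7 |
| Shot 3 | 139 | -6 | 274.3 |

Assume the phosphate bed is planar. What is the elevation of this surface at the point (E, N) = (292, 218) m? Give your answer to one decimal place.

340.0 m

Two edge vectors: Shot 1→Shot 2 = (19, 98, 19.9), Shot 1→Shot 3 = (-100, -36, -24.5).
Normal n = (Shot 1→Shot 2) × (Shot 1→Shot 3) = (-1684.6, -1524.5, 9116).
So ∂z/∂E = −n_x/n_z = 0.18480 and ∂z/∂N = −n_y/n_z = 0.16723.
Intercept c from Shot 1: 298.8 − 44.17 − 5.02 = 249.62.
At (292, 218): z = 54.0 + 36.5 + 249.62 = 340.0 m.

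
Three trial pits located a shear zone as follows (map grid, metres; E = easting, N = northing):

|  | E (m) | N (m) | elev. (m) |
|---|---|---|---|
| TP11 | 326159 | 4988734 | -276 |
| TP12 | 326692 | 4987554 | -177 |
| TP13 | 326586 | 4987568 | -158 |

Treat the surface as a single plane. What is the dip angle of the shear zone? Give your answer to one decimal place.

15.0°

Let the plane be z = a·E + b·N + c.
TP12−TP11: 533a − 1180b = 99;  TP13−TP11: 427a − 1166b = 118.
Solving gives a = −0.20240, b = −0.17532.
Gradient magnitude |∇z| = √(a² + b²) = √(0.04097 + 0.03074) = 0.26778.
True dip = arctan(0.26778) = 15.0°, dipping toward NE (azimuth ≈ 049°).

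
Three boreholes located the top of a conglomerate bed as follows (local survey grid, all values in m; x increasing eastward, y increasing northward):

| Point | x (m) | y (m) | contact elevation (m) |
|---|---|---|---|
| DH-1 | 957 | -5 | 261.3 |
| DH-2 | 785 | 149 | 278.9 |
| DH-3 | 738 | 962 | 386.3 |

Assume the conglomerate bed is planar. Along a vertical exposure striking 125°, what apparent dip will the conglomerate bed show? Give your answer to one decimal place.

Two edge vectors: DH-1→DH-2 = (-172, 154, 17.6), DH-1→DH-3 = (-219, 967, 125).
Normal n = (DH-1→DH-2) × (DH-1→DH-3) = (2230.8, 17645.6, -132598).
So ∂z/∂x = −n_x/n_z = 0.01682 and ∂z/∂y = −n_y/n_z = 0.13308.
Unit vector along 125° is (sin 125°, cos 125°) = (0.8192, -0.5736).
Slope in that direction = a·(0.8192) + b·(-0.5736) = −0.06255.
Apparent dip = arctan|0.06255| = 3.6° (true dip is 7.6°, so apparent ≤ true as expected).

3.6°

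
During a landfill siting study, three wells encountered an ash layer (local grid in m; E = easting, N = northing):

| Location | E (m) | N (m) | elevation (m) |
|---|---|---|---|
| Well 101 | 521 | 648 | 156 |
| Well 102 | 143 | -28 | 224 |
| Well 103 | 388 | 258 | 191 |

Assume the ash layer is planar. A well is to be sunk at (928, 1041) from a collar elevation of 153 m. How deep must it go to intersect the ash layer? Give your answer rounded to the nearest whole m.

46 m

Two edge vectors: Well 101→Well 102 = (-378, -676, 68), Well 101→Well 103 = (-133, -390, 35).
Normal n = (Well 101→Well 102) × (Well 101→Well 103) = (2860, 4186, 57512).
So ∂z/∂E = −n_x/n_z = −0.04973 and ∂z/∂N = −n_y/n_z = −0.07278.
Intercept c from Well 101: 156 + 25.91 + 47.16 = 229.07.
At (928, 1041): z_contact = −46.1 − 75.8 + 229.07 = 107.2 m.
Depth below ground = 153 − 107.2 = 46 m.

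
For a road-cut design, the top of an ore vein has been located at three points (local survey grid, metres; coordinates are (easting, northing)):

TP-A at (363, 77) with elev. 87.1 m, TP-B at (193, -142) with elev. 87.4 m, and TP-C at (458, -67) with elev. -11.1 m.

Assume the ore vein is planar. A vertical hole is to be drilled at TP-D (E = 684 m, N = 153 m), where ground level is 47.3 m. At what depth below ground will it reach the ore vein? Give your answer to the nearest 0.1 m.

Let the plane be z = a·E + b·N + c.
TP-B−TP-A: −170a − 219b = 0.3;  TP-C−TP-A: 95a − 144b = −98.2.
Solving gives a = −0.47585, b = 0.36801.
Then c = 87.1 − a·363 − b·77 = 231.50.
At (684, 153): z_contact = −325.48 + 56.31 + 231.50 = -37.68 m.
Depth below ground = 47.3 − (-37.68) = 85.0 m.

85.0 m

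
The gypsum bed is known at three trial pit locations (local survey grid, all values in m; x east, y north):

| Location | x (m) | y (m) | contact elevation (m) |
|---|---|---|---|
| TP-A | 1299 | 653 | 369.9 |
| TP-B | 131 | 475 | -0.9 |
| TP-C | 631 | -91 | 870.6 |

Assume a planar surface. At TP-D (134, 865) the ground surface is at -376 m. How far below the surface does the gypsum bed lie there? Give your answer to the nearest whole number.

56 m

Let the plane be z = a·x + b·y + c.
TP-B−TP-A: −1168a − 178b = −370.8;  TP-C−TP-A: −668a − 744b = 500.7.
Solving gives a = 0.48661, b = −1.10989.
Then c = 369.9 − a·1299 − b·653 = 462.55.
At (134, 865): z_contact = 65.2 − 960.1 + 462.55 = -432.3 m.
Depth below ground = -376 − (-432.3) = 56 m.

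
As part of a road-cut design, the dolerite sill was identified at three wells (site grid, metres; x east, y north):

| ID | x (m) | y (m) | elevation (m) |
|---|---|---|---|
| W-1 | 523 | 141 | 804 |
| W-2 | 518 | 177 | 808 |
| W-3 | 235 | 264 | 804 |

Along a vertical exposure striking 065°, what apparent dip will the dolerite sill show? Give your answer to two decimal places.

Let the plane be z = a·x + b·y + c.
W-2−W-1: −5a + 36b = 4;  W-3−W-1: −288a + 123b = 0.
Solving gives a = 0.05045, b = 0.11812.
Unit vector along 065° is (sin 65°, cos 65°) = (0.9063, 0.4226).
Slope in that direction = a·(0.9063) + b·(0.4226) = 0.09564.
Apparent dip = arctan|0.09564| = 5.46° (true dip is 7.3°, so apparent ≤ true as expected).

5.46°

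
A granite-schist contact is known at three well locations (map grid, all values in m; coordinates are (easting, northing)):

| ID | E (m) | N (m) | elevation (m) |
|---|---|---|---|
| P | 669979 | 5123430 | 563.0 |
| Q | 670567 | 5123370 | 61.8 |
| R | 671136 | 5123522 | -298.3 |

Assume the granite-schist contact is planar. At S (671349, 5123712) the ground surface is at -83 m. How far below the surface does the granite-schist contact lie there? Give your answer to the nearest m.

271 m

Let the plane be z = a·E + b·N + c.
Q−P: 588a − 60b = −501.2;  R−P: 1157a + 92b = −861.3.
Solving gives a = −0.79170634, b = 0.59461122.
Then c = 563 − a·669979 − b·5123430 = −2515459.37.
At (671349, 5123712): z_contact = −531511.3 + 3046616.7 − 2515459.37 = -354.0 m.
Depth below ground = -83 − (-354.0) = 271 m.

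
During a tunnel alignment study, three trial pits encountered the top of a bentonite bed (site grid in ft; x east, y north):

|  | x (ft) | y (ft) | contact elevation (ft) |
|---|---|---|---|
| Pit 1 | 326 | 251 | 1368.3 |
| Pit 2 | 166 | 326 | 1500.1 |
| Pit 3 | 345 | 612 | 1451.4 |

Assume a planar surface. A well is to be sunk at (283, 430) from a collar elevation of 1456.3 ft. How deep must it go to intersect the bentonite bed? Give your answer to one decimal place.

Let the plane be z = a·x + b·y + c.
Pit 2−Pit 1: −160a + 75b = 131.8;  Pit 3−Pit 1: 19a + 361b = 83.1.
Solving gives a = −0.69861, b = 0.26696.
Then c = 1368.3 − a·326 − b·251 = 1529.04.
At (283, 430): z_contact = −197.71 + 114.79 + 1529.04 = 1446.13 ft.
Depth below ground = 1456.3 − 1446.13 = 10.2 ft.

10.2 ft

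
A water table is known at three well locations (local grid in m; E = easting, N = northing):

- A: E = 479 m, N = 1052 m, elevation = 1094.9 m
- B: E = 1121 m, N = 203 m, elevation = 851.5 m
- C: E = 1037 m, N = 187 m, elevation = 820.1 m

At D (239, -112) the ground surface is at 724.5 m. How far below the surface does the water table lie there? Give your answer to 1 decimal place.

Let the plane be z = a·E + b·N + c.
B−A: 642a − 849b = −243.4;  C−A: 558a − 865b = −274.8.
Solving gives a = 0.279014, b = 0.497676.
Then c = 1094.9 − a·479 − b·1052 = 437.70.
At (239, -112): z_contact = 66.68 − 55.74 + 437.70 = 448.64 m.
Depth below ground = 724.5 − 448.64 = 275.9 m.

275.9 m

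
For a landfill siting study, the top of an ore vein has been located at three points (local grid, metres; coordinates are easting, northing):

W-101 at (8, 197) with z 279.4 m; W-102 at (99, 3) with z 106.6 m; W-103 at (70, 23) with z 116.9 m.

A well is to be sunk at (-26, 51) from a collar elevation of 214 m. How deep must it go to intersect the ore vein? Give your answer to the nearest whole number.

Let the plane be z = a·easting + b·northing + c.
W-102−W-101: 91a − 194b = −172.8;  W-103−W-101: 62a − 174b = −162.5.
Solving gives a = 0.38303, b = 1.07039.
Then c = 279.4 − a·8 − b·197 = 65.47.
At (-26, 51): z_contact = −10.0 + 54.6 + 65.47 = 110.1 m.
Depth below ground = 214 − 110.1 = 104 m.

104 m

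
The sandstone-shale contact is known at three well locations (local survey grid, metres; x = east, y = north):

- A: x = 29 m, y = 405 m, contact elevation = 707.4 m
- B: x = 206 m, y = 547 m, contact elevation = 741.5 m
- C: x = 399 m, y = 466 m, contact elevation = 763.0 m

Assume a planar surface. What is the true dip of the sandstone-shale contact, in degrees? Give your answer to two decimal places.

Two edge vectors: A→B = (177, 142, 34.1), A→C = (370, 61, 55.6).
Normal n = (A→B) × (A→C) = (5815.1, 2775.8, -41743).
So ∂z/∂x = −n_x/n_z = 0.13931 and ∂z/∂y = −n_y/n_z = 0.06650.
Gradient magnitude |∇z| = √(a² + b²) = √(0.01941 + 0.00442) = 0.15436.
True dip = arctan(0.15436) = 8.78°, dipping toward WSW (azimuth ≈ 244°).

8.78°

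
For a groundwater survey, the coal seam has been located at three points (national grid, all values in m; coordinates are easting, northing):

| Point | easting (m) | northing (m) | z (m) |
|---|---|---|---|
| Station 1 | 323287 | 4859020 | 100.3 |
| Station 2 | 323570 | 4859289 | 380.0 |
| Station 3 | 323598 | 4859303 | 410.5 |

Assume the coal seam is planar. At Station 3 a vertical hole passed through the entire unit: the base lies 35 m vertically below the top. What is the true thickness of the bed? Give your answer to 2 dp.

22.17 m

Two edge vectors: Station 1→Station 2 = (283, 269, 279.7), Station 1→Station 3 = (311, 283, 310.2).
Normal n = (Station 1→Station 2) × (Station 1→Station 3) = (4288.7, -799.9, -3570).
So ∂z/∂easting = −n_x/n_z = 1.20132 and ∂z/∂northing = −n_y/n_z = −0.22406.
|∇z| = √(a²+b²) = 1.22203, so dip δ = arctan(1.22203) = 50.71°.
True thickness = vertical thickness × cos δ = 35 × cos 50.71° = 22.17 m.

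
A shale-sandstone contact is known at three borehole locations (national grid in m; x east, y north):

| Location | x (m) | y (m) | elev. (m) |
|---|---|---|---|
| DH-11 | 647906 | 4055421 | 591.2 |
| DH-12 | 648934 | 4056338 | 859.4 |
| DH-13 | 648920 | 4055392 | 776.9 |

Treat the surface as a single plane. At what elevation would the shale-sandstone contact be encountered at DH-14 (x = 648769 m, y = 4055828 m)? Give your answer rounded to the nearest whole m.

Two edge vectors: DH-11→DH-12 = (1028, 917, 268.2), DH-11→DH-13 = (1014, -29, 185.7).
Normal n = (DH-11→DH-12) × (DH-11→DH-13) = (178064.7, 81055.2, -959650).
So ∂z/∂x = −n_x/n_z = 0.18555171 and ∂z/∂y = −n_y/n_z = 0.08446329.
Intercept c from DH-11: 591.2 − 120220.07 − 342534.22 = −462163.08.
At (648769, 4055828): z = 120380.2 + 342568.6 − 462163.08 = 785.7 m.

786 m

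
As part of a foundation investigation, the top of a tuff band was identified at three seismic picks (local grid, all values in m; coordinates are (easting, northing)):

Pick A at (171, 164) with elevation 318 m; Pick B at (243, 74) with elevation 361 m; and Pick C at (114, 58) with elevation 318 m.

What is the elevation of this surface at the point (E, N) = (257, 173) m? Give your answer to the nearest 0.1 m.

Let the plane be z = a·E + b·N + c.
Pick B−Pick A: 72a − 90b = 43;  Pick C−Pick A: −57a − 106b = 0.
Solving gives a = 0.35715, b = −0.19205.
Then c = 318 − a·171 − b·164 = 288.42.
At (257, 173): z = 91.8 − 33.2 + 288.42 = 347.0 m.

347.0 m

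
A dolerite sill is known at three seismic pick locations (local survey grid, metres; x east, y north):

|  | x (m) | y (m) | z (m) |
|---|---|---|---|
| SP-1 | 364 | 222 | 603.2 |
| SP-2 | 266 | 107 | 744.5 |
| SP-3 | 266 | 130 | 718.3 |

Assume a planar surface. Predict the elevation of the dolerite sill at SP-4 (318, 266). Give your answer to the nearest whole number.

558 m

Let the plane be z = a·x + b·y + c.
SP-2−SP-1: −98a − 115b = 141.3;  SP-3−SP-1: −98a − 92b = 115.1.
Solving gives a = −0.10510, b = −1.13913.
Then c = 603.2 − a·364 − b·222 = 894.34.
At (318, 266): z = −33.4 − 303.0 + 894.34 = 557.9 m.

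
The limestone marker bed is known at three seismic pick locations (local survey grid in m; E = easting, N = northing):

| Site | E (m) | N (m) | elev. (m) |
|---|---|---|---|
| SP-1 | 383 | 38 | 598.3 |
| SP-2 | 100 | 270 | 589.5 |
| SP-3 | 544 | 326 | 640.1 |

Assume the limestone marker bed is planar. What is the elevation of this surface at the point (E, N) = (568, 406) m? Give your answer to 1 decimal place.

Let the plane be z = a·E + b·N + c.
SP-2−SP-1: −283a + 232b = −8.8;  SP-3−SP-1: 161a + 288b = 41.8.
Solving gives a = 0.10291, b = 0.08761.
Then c = 598.3 − a·383 − b·38 = 555.55.
At (568, 406): z = 58.5 + 35.6 + 555.55 = 649.6 m.

649.6 m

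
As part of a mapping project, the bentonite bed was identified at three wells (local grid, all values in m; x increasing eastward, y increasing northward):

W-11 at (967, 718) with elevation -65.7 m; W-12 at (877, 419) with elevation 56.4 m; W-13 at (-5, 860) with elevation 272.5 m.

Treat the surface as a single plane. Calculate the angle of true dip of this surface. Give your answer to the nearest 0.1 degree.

Two edge vectors: W-11→W-12 = (-90, -299, 122.1), W-11→W-13 = (-972, 142, 338.2).
Normal n = (W-11→W-12) × (W-11→W-13) = (-118460, -88243.2, -303408).
So ∂z/∂x = −n_x/n_z = −0.39043 and ∂z/∂y = −n_y/n_z = −0.29084.
Gradient magnitude |∇z| = √(a² + b²) = √(0.15244 + 0.08459) = 0.48685.
True dip = arctan(0.48685) = 26.0°, dipping toward NE (azimuth ≈ 053°).

26.0°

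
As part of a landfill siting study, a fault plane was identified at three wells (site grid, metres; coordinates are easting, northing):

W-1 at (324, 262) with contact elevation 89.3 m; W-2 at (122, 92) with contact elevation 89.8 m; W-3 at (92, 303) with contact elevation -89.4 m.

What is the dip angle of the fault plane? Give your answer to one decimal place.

Two edge vectors: W-1→W-2 = (-202, -170, 0.5), W-1→W-3 = (-232, 41, -178.7).
Normal n = (W-1→W-2) × (W-1→W-3) = (30358.5, -36213.4, -47722).
So ∂z/∂easting = −n_x/n_z = 0.63615 and ∂z/∂northing = −n_y/n_z = −0.75884.
Gradient magnitude |∇z| = √(a² + b²) = √(0.40469 + 0.57584) = 0.99022.
True dip = arctan(0.99022) = 44.7°, dipping toward NW (azimuth ≈ 320°).

44.7°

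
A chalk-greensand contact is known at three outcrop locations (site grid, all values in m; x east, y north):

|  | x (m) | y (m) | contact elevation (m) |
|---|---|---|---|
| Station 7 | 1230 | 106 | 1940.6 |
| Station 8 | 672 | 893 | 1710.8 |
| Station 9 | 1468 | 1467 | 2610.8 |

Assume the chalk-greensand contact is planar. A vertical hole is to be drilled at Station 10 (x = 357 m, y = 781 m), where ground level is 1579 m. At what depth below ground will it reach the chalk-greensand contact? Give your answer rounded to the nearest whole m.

186 m

Let the plane be z = a·x + b·y + c.
Station 8−Station 7: −558a + 787b = −229.8;  Station 9−Station 7: 238a + 1361b = 670.2.
Solving gives a = 0.88747, b = 0.33724.
Then c = 1940.6 − a·1230 − b·106 = 813.27.
At (357, 781): z_contact = 316.8 + 263.4 + 813.27 = 1393.5 m.
Depth below ground = 1579 − 1393.5 = 186 m.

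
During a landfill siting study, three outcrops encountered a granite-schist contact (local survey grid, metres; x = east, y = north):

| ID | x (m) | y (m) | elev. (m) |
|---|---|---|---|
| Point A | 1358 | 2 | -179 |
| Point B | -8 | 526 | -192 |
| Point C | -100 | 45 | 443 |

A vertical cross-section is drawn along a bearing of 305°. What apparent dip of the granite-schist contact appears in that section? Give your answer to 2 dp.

Two edge vectors: Point A→Point B = (-1366, 524, -13), Point A→Point C = (-1458, 43, 622).
Normal n = (Point A→Point B) × (Point A→Point C) = (326487, 868606, 705254).
So ∂z/∂x = −n_x/n_z = −0.46294 and ∂z/∂y = −n_y/n_z = −1.23162.
Unit vector along 305° is (sin 305°, cos 305°) = (-0.8192, 0.5736).
Slope in that direction = a·(-0.8192) + b·(0.5736) = −0.32721.
Apparent dip = arctan|0.32721| = 18.12° (true dip is 52.8°, so apparent ≤ true as expected).

18.12°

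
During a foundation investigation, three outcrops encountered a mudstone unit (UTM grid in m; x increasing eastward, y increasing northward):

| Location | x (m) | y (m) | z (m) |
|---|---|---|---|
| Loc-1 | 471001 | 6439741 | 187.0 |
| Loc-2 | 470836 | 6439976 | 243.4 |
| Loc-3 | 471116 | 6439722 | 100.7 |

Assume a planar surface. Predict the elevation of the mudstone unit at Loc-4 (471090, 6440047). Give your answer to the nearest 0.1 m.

16.1 m

Let the plane be z = a·x + b·y + c.
Loc-2−Loc-1: −165a + 235b = 56.4;  Loc-3−Loc-1: 115a − 19b = −86.3.
Solving gives a = −0.804056090, b = −0.324550021.
Then c = 187 − a·471001 − b·6439741 = 2468916.30.
At (471090, 6440047): z = −378782.8 − 2090117.4 + 2468916.30 = 16.1 m.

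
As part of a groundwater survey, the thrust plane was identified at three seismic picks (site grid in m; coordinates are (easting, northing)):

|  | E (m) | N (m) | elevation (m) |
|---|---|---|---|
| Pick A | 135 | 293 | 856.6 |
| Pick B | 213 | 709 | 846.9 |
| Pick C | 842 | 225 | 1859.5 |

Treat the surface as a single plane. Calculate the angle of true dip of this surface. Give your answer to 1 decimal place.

54.8°

Let the plane be z = a·E + b·N + c.
Pick B−Pick A: 78a + 416b = −9.7;  Pick C−Pick A: 707a − 68b = 1002.9.
Solving gives a = 1.39120, b = −0.28417.
Gradient magnitude |∇z| = √(a² + b²) = √(1.93543 + 0.08075) = 1.41992.
True dip = arctan(1.41992) = 54.8°, dipping toward WNW (azimuth ≈ 282°).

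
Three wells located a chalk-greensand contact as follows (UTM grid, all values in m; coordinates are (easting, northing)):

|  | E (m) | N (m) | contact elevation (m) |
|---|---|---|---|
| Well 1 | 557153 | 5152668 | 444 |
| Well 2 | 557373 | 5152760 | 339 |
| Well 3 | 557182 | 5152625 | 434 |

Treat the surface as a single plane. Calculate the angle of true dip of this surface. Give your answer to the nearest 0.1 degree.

Let the plane be z = a·E + b·N + c.
Well 2−Well 1: 220a + 92b = −105;  Well 3−Well 1: 29a − 43b = −10.
Solving gives a = −0.44814, b = −0.06967.
Gradient magnitude |∇z| = √(a² + b²) = √(0.20083 + 0.00485) = 0.45352.
True dip = arctan(0.45352) = 24.4°, dipping toward E (azimuth ≈ 081°).

24.4°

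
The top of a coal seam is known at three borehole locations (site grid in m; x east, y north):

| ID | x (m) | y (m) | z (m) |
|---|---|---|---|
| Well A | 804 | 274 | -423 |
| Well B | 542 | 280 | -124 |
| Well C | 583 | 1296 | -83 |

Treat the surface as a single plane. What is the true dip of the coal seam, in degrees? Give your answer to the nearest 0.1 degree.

Let the plane be z = a·x + b·y + c.
Well B−Well A: −262a + 6b = 299;  Well C−Well A: −221a + 1022b = 340.
Solving gives a = −1.13924, b = 0.08633.
Gradient magnitude |∇z| = √(a² + b²) = √(1.29788 + 0.00745) = 1.14251.
True dip = arctan(1.14251) = 48.8°, dipping toward E (azimuth ≈ 094°).

48.8°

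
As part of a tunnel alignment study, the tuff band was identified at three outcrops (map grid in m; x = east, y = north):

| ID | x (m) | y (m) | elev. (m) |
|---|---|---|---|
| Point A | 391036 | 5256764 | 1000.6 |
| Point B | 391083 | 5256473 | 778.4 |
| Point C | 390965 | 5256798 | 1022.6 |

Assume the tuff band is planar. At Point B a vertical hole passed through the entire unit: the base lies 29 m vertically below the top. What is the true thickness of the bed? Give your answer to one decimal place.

Let the plane be z = a·x + b·y + c.
Point B−Point A: 47a − 291b = −222.2;  Point C−Point A: −71a + 34b = 22.
Solving gives a = 0.06047, b = 0.77334.
|∇z| = √(a²+b²) = 0.77570, so dip δ = arctan(0.77570) = 37.80°.
True thickness = vertical thickness × cos δ = 29 × cos 37.80° = 22.9 m.

22.9 m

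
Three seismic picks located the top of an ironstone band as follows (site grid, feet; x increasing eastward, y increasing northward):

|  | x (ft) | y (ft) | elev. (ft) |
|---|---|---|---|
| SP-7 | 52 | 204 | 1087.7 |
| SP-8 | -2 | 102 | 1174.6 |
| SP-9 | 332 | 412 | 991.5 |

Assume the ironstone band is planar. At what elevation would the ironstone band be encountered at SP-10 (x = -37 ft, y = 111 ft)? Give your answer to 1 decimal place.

1148.0 ft

Let the plane be z = a·x + b·y + c.
SP-8−SP-7: −54a − 102b = 86.9;  SP-9−SP-7: 280a + 208b = −96.2.
Solving gives a = 0.47685, b = −1.10441.
Then c = 1087.7 − a·52 − b·204 = 1288.20.
At (-37, 111): z = −17.6 − 122.6 + 1288.20 = 1148.0 ft.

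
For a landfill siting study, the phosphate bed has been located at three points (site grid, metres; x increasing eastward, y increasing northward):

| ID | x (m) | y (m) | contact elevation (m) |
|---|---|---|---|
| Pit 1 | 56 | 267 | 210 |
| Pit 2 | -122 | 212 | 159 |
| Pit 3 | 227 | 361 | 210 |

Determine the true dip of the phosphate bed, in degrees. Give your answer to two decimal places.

Let the plane be z = a·x + b·y + c.
Pit 2−Pit 1: −178a − 55b = −51;  Pit 3−Pit 1: 171a + 94b = 0.
Solving gives a = 0.65429, b = −1.19026.
Gradient magnitude |∇z| = √(a² + b²) = √(0.42810 + 1.41671) = 1.35824.
True dip = arctan(1.35824) = 53.64°, dipping toward NNW (azimuth ≈ 331°).

53.64°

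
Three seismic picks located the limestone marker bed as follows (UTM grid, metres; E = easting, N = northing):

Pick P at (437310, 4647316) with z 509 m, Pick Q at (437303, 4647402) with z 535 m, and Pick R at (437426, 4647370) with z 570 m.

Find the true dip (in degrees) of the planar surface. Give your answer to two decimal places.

26.49°

Let the plane be z = a·E + b·N + c.
Pick Q−Pick P: −7a + 86b = 26;  Pick R−Pick P: 116a + 54b = 61.
Solving gives a = 0.37106, b = 0.33253.
Gradient magnitude |∇z| = √(a² + b²) = √(0.13769 + 0.11058) = 0.49826.
True dip = arctan(0.49826) = 26.49°, dipping toward SW (azimuth ≈ 228°).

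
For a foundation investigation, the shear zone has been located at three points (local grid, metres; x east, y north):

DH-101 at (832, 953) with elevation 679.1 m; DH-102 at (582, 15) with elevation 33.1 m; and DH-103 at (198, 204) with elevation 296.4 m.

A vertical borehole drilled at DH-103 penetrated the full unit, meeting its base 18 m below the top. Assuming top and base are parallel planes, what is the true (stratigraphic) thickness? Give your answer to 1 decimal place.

Let the plane be z = a·x + b·y + c.
DH-102−DH-101: −250a − 938b = −646;  DH-103−DH-101: −634a − 749b = −382.7.
Solving gives a = −0.30650, b = 0.77039.
|∇z| = √(a²+b²) = 0.82912, so dip δ = arctan(0.82912) = 39.66°.
True thickness = vertical thickness × cos δ = 18 × cos 39.66° = 13.9 m.

13.9 m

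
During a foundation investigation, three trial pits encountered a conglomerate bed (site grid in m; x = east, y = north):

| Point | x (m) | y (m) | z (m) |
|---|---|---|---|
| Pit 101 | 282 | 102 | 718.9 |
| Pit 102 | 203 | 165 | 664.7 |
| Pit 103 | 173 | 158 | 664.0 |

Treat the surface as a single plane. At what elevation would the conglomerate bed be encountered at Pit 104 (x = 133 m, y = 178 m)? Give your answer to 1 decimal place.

644.2 m

Let the plane be z = a·x + b·y + c.
Pit 102−Pit 101: −79a + 63b = −54.2;  Pit 103−Pit 101: −109a + 56b = −54.9.
Solving gives a = 0.17335, b = −0.64294.
Then c = 718.9 − a·282 − b·102 = 735.59.
At (133, 178): z = 23.1 − 114.4 + 735.59 = 644.2 m.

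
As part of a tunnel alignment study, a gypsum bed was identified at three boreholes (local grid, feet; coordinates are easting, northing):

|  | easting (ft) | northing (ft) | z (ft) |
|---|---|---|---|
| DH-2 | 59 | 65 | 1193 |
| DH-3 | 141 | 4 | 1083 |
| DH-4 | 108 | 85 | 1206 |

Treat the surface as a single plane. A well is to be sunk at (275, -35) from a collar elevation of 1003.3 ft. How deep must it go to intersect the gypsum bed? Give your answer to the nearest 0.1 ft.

15.4 ft

Two edge vectors: DH-2→DH-3 = (82, -61, -110), DH-2→DH-4 = (49, 20, 13).
Normal n = (DH-2→DH-3) × (DH-2→DH-4) = (1407, -6456, 4629).
So ∂z/∂easting = −n_x/n_z = −0.30395 and ∂z/∂northing = −n_y/n_z = 1.39469.
Intercept c from DH-2: 1193 + 17.93 − 90.65 = 1120.28.
At (275, -35): z_contact = −83.59 − 48.81 + 1120.28 = 987.88 ft.
Depth below ground = 1003.3 − 987.88 = 15.4 ft.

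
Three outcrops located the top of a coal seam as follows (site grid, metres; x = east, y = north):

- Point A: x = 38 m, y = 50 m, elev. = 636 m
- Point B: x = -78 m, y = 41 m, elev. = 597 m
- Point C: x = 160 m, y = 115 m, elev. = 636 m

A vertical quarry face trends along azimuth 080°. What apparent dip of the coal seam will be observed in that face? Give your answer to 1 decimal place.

14.5°

Let the plane be z = a·x + b·y + c.
Point B−Point A: −116a − 9b = −39;  Point C−Point A: 122a + 65b = 0.
Solving gives a = 0.39351, b = −0.73859.
Unit vector along 080° is (sin 80°, cos 80°) = (0.9848, 0.1736).
Slope in that direction = a·(0.9848) + b·(0.1736) = 0.25928.
Apparent dip = arctan|0.25928| = 14.5° (true dip is 39.9°, so apparent ≤ true as expected).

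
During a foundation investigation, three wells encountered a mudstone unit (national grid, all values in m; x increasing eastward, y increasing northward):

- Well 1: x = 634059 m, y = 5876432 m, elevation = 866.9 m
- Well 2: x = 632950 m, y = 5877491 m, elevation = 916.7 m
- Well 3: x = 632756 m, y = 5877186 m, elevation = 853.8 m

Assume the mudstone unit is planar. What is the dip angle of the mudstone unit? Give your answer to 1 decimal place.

9.9°

Let the plane be z = a·x + b·y + c.
Well 2−Well 1: −1109a + 1059b = 49.8;  Well 3−Well 1: −1303a + 754b = −13.1.
Solving gives a = 0.09458, b = 0.14607.
Gradient magnitude |∇z| = √(a² + b²) = √(0.00895 + 0.02134) = 0.17402.
True dip = arctan(0.17402) = 9.9°, dipping toward SSW (azimuth ≈ 213°).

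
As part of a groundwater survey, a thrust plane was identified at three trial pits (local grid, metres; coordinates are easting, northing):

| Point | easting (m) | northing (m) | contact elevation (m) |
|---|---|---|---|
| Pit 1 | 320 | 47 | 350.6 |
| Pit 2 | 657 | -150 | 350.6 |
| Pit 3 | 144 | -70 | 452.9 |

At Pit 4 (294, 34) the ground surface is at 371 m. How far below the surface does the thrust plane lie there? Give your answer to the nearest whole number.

Let the plane be z = a·easting + b·northing + c.
Pit 2−Pit 1: 337a − 197b = 0;  Pit 3−Pit 1: −176a − 117b = 102.3.
Solving gives a = −0.27197, b = −0.46524.
Then c = 350.6 − a·320 − b·47 = 459.50.
At (294, 34): z_contact = −80.0 − 15.8 + 459.50 = 363.7 m.
Depth below ground = 371 − 363.7 = 7 m.

7 m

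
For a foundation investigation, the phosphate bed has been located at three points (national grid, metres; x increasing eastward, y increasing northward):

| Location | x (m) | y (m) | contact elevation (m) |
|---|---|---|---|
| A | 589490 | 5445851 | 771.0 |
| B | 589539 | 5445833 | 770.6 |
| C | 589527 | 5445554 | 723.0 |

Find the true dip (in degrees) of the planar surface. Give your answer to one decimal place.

10.0°

Let the plane be z = a·x + b·y + c.
B−A: 49a − 18b = −0.4;  C−A: 37a − 297b = −48.
Solving gives a = 0.05366, b = 0.16830.
Gradient magnitude |∇z| = √(a² + b²) = √(0.00288 + 0.02833) = 0.17665.
True dip = arctan(0.17665) = 10.0°, dipping toward SSW (azimuth ≈ 198°).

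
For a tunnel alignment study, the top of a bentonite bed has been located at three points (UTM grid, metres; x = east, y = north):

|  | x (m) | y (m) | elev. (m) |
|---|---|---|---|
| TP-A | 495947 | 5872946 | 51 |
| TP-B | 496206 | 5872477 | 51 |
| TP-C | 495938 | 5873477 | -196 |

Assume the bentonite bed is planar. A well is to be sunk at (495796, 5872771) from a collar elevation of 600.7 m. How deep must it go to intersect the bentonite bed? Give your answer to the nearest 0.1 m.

334.5 m

Let the plane be z = a·x + b·y + c.
TP-B−TP-A: 259a − 469b = 0;  TP-C−TP-A: −9a + 531b = −247.
Solving gives a = −0.868987608, b = −0.479888679.
Then c = 51 − a·495947 − b·5872946 = 3249383.09.
At (495796, 5872771): z_contact = −430840.58 − 2818276.32 + 3249383.09 = 266.20 m.
Depth below ground = 600.7 − 266.20 = 334.5 m.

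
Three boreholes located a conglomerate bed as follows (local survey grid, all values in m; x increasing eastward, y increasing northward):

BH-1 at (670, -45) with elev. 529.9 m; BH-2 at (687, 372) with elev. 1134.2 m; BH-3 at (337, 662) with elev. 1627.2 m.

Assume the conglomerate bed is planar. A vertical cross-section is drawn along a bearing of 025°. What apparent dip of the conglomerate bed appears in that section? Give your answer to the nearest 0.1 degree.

Let the plane be z = a·x + b·y + c.
BH-2−BH-1: 17a + 417b = 604.3;  BH-3−BH-1: −333a + 707b = 1097.3.
Solving gives a = −0.20105, b = 1.45736.
Unit vector along 025° is (sin 25°, cos 25°) = (0.4226, 0.9063).
Slope in that direction = a·(0.4226) + b·(0.9063) = 1.23585.
Apparent dip = arctan|1.23585| = 51.0° (true dip is 55.8°, so apparent ≤ true as expected).

51.0°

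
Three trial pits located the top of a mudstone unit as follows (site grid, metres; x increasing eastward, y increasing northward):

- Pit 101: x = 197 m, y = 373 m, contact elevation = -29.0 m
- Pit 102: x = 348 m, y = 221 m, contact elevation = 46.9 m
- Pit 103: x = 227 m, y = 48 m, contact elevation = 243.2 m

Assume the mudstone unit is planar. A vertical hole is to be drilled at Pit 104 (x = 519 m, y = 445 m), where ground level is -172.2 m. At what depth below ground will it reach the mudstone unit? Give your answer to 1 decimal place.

Two edge vectors: Pit 101→Pit 102 = (151, -152, 75.9), Pit 101→Pit 103 = (30, -325, 272.2).
Normal n = (Pit 101→Pit 102) × (Pit 101→Pit 103) = (-16706.9, -38825.2, -44515).
So ∂z/∂x = −n_x/n_z = −0.37531 and ∂z/∂y = −n_y/n_z = −0.87218.
Intercept c from Pit 101: -29 + 73.94 + 325.32 = 370.26.
At (519, 445): z_contact = −194.79 − 388.12 + 370.26 = -212.65 m.
Depth below ground = -172.2 − (-212.65) = 40.4 m.

40.4 m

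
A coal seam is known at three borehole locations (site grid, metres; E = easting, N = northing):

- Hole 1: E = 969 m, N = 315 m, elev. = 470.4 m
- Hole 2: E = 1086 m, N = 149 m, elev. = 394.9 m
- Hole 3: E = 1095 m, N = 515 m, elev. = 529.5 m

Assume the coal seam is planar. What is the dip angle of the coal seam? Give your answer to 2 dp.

Two edge vectors: Hole 1→Hole 2 = (117, -166, -75.5), Hole 1→Hole 3 = (126, 200, 59.1).
Normal n = (Hole 1→Hole 2) × (Hole 1→Hole 3) = (5289.4, -16427.7, 44316).
So ∂z/∂E = −n_x/n_z = −0.11936 and ∂z/∂N = −n_y/n_z = 0.37069.
Gradient magnitude |∇z| = √(a² + b²) = √(0.01425 + 0.13741) = 0.38944.
True dip = arctan(0.38944) = 21.28°, dipping toward SSE (azimuth ≈ 162°).

21.28°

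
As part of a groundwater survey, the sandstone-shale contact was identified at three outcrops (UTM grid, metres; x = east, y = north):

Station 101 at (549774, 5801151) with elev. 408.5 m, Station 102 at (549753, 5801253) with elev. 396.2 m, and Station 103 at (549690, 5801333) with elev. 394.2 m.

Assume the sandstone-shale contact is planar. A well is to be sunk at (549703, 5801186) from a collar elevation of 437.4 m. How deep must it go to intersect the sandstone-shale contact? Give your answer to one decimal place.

22.6 m

Let the plane be z = a·x + b·y + c.
Station 102−Station 101: −21a + 102b = −12.3;  Station 103−Station 101: −84a + 182b = −14.3.
Solving gives a = −0.164348925, b = −0.154424779.
Then c = 408.5 − a·549774 − b·5801151 = 986604.73.
At (549703, 5801186): z_contact = −90343.10 − 895846.86 + 986604.73 = 414.76 m.
Depth below ground = 437.4 − 414.76 = 22.6 m.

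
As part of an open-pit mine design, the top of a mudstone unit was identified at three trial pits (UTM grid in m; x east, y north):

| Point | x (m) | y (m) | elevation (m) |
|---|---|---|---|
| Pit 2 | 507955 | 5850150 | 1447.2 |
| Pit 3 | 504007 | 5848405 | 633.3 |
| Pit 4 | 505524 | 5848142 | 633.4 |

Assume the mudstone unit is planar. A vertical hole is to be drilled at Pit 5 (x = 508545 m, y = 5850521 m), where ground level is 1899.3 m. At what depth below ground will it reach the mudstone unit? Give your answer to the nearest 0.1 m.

Two edge vectors: Pit 2→Pit 3 = (-3948, -1745, -813.9), Pit 2→Pit 4 = (-2431, -2008, -813.8).
Normal n = (Pit 2→Pit 3) × (Pit 2→Pit 4) = (-214230.2, -1234291.5, 3685489).
So ∂z/∂x = −n_x/n_z = 0.058128026 and ∂z/∂y = −n_y/n_z = 0.334905761.
Intercept c from Pit 2: 1447.2 − 29526.42 − 1959248.94 = −1987328.16.
At (508545, 5850521): z_contact = 29560.72 + 1959373.19 − 1987328.16 = 1605.75 m.
Depth below ground = 1899.3 − 1605.75 = 293.6 m.

293.6 m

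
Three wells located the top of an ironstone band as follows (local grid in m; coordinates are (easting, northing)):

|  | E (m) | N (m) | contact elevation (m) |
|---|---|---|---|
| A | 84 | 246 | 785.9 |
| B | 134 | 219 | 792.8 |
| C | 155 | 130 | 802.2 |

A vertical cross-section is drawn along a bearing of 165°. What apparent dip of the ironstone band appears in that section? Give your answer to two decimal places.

Two edge vectors: A→B = (50, -27, 6.9), A→C = (71, -116, 16.3).
Normal n = (A→B) × (A→C) = (360.3, -325.1, -3883).
So ∂z/∂E = −n_x/n_z = 0.09279 and ∂z/∂N = −n_y/n_z = −0.08372.
Unit vector along 165° is (sin 165°, cos 165°) = (0.2588, -0.9659).
Slope in that direction = a·(0.2588) + b·(-0.9659) = 0.10489.
Apparent dip = arctan|0.10489| = 5.99° (true dip is 7.1°, so apparent ≤ true as expected).

5.99°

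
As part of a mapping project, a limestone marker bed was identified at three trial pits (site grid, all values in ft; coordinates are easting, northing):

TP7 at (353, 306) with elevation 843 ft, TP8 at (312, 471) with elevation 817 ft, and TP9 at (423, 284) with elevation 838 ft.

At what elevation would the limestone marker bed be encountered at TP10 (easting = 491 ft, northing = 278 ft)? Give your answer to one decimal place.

830.2 ft

Two edge vectors: TP7→TP8 = (-41, 165, -26), TP7→TP9 = (70, -22, -5).
Normal n = (TP7→TP8) × (TP7→TP9) = (-1397, -2025, -10648).
So ∂z/∂easting = −n_x/n_z = −0.13120 and ∂z/∂northing = −n_y/n_z = −0.19018.
Intercept c from TP7: 843 + 46.31 + 58.19 = 947.51.
At (491, 278): z = −64.4 − 52.9 + 947.51 = 830.2 ft.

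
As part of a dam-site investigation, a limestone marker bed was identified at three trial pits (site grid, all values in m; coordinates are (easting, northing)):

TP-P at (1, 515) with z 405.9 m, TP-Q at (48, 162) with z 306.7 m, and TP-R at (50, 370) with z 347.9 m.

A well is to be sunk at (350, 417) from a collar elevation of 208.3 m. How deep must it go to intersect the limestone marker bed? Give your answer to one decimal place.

Two edge vectors: TP-P→TP-Q = (47, -353, -99.2), TP-P→TP-R = (49, -145, -58).
Normal n = (TP-P→TP-Q) × (TP-P→TP-R) = (6090, -2134.8, 10482).
So ∂z/∂E = −n_x/n_z = −0.58100 and ∂z/∂N = −n_y/n_z = 0.20366.
Intercept c from TP-P: 405.9 + 0.58 − 104.89 = 301.59.
At (350, 417): z_contact = −203.35 + 84.93 + 301.59 = 183.17 m.
Depth below ground = 208.3 − 183.17 = 25.1 m.

25.1 m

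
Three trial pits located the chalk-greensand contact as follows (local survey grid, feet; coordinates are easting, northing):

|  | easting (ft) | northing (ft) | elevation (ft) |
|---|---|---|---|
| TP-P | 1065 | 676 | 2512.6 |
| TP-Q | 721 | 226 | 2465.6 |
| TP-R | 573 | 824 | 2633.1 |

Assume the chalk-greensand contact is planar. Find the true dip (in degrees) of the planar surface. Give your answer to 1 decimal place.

Let the plane be z = a·easting + b·northing + c.
TP-Q−TP-P: −344a − 450b = −47;  TP-R−TP-P: −492a + 148b = 120.5.
Solving gives a = −0.17358, b = 0.23714.
Gradient magnitude |∇z| = √(a² + b²) = √(0.03013 + 0.05624) = 0.29388.
True dip = arctan(0.29388) = 16.4°, dipping toward SE (azimuth ≈ 144°).

16.4°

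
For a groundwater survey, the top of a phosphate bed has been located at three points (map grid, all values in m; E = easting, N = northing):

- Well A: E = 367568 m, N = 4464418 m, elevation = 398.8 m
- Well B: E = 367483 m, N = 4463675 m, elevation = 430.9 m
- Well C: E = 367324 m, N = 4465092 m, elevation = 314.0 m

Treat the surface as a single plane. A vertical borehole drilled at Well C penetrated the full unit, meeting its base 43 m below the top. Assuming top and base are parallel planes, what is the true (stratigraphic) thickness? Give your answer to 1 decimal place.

Two edge vectors: Well A→Well B = (-85, -743, 32.1), Well A→Well C = (-244, 674, -84.8).
Normal n = (Well A→Well B) × (Well A→Well C) = (41371, -15040.4, -238582).
So ∂z/∂E = −n_x/n_z = 0.17340 and ∂z/∂N = −n_y/n_z = −0.06304.
|∇z| = √(a²+b²) = 0.18451, so dip δ = arctan(0.18451) = 10.45°.
True thickness = vertical thickness × cos δ = 43 × cos 10.45° = 42.3 m.

42.3 m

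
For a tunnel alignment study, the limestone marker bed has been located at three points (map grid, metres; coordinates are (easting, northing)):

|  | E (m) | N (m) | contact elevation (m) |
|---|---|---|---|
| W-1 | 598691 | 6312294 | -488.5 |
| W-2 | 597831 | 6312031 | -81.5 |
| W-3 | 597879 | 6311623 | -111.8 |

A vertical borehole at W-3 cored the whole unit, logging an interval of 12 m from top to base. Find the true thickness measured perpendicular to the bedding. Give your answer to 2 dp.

10.82 m

Let the plane be z = a·E + b·N + c.
W-2−W-1: −860a − 263b = 407;  W-3−W-1: −812a − 671b = 376.7.
Solving gives a = −0.47874, b = 0.01794.
|∇z| = √(a²+b²) = 0.47908, so dip δ = arctan(0.47908) = 25.60°.
True thickness = vertical thickness × cos δ = 12 × cos 25.60° = 10.82 m.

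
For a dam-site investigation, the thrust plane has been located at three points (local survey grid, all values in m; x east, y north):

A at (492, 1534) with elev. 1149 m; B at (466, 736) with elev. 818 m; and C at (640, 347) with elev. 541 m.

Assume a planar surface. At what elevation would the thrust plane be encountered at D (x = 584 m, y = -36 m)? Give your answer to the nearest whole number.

409 m

Let the plane be z = a·x + b·y + c.
B−A: −26a − 798b = −331;  C−A: 148a − 1187b = −608.
Solving gives a = −0.61952, b = 0.43497.
Then c = 1149 − a·492 − b·1534 = 786.56.
At (584, -36): z = −361.8 − 15.7 + 786.56 = 409.1 m.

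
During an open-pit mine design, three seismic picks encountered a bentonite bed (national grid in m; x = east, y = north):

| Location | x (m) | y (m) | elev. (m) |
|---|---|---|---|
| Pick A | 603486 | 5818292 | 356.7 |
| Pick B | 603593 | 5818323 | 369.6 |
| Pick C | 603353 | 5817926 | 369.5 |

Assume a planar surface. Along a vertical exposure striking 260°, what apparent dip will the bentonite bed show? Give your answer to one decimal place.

Let the plane be z = a·x + b·y + c.
Pick B−Pick A: 107a + 31b = 12.9;  Pick C−Pick A: −133a − 366b = 12.8.
Solving gives a = 0.14607, b = −0.08805.
Unit vector along 260° is (sin 260°, cos 260°) = (-0.9848, -0.1736).
Slope in that direction = a·(-0.9848) + b·(-0.1736) = −0.12856.
Apparent dip = arctan|0.12856| = 7.3° (true dip is 9.7°, so apparent ≤ true as expected).

7.3°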